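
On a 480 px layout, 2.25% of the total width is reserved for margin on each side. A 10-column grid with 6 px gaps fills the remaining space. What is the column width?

40.44 px

Each margin = 2.25% of 480 = 10.8 px; content = 480 − 2·10.8 = 458.4 px.
10 columns + 9 gaps: 10c + 9·6 = 458.4.
10c = 458.4 − 54 = 404.4, so c = 40.44 px.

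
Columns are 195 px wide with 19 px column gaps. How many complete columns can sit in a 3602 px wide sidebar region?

16 columns

Each extra column adds 195 + 19 = 214 px.
(3602 + 19) / 214 = 16.92, so 16 columns fit.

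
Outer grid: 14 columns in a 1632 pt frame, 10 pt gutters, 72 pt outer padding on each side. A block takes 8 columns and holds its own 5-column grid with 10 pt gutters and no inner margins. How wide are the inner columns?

161.2 pt

Outer content = 1632 − 2·72 = 1488 pt.
Subtracting 13 gutters of 10 leaves 1358 for 14 columns, so c = 97 pt.
Span of 8: 8·97 + 7·10 = 776 + 70 = 846 pt.
5 columns + 4 gutters: 5d + 4·10 = 846.
5d = 846 − 40 = 806, so d = 161.2 pt.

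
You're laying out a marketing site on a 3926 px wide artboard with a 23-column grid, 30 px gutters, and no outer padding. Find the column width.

23 columns + 22 gutters: 23c + 22·30 = 3926.
23c = 3926 − 660 = 3266, so c = 142 px.

142 px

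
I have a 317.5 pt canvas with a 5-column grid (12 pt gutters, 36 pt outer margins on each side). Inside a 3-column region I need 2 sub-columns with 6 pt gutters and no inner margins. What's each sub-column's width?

Subtract both margins: 317.5 − 2·36 = 245.5 pt.
245.5 − 4·12 = 197.5; ÷5 gives c = 39.5 pt.
3 columns plus 2 gutters: 118.5 + 24 = 142.5 pt.
2d + 1·6 = 142.5 → 2d = 136.5 → d = 68.25 pt.

68.25 pt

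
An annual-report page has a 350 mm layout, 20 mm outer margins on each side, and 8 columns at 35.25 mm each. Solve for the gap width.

4 mm

Content width = 350 − 2·20 = 310 mm.
8·35.25 + 7g = 310 → 7g = 28 → g = 4 mm.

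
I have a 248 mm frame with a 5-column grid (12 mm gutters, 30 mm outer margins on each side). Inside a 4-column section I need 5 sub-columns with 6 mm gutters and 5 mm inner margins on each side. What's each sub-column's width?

Take off 60 mm of margins, leaving 188 mm.
Subtracting 4 gutters of 12 leaves 140 for 5 columns, so c = 28 mm.
4-column span = 4·28 + 3·12 = 148 mm.
Inner content = 148 − 2·5 = 138 mm.
138 − 4·6 = 114; ÷5 gives d = 22.8 mm.

22.8 mm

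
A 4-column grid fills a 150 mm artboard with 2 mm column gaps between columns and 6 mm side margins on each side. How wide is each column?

33 mm

Inside the margins: 150 − 12 = 138 mm.
4c + 3·2 = 138 → 4c = 132 → c = 33 mm.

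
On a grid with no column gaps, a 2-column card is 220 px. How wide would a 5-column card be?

550 px

With no column gaps, each column is 220/2 = 110 px.
With no column gaps, 5 columns span 5·110 = 550 px.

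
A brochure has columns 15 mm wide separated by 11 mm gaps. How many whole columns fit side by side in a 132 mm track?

5 columns

5 columns: 5·15 + 4·11 = 119 mm ≤ 132.
6 columns: 145 mm > 132. So 5.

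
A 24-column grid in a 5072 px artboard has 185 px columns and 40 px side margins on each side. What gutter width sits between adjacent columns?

Content width = 5072 − 2·40 = 4992 px.
24·185 + 23g = 4992 → 23g = 552 → g = 24 px.

24 px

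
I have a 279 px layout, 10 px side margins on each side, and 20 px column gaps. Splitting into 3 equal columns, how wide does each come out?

73 px

Take off 20 px of margins, leaving 259 px.
3c + 2·20 = 259 → 3c = 219 → c = 73 px.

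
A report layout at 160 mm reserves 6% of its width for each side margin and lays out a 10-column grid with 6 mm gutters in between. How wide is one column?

8.68 mm

160 × (1 − 2·6%) = 160 × 88% = 140.8 mm for the columns.
140.8 − 9·6 = 86.8; ÷10 gives c = 8.68 mm.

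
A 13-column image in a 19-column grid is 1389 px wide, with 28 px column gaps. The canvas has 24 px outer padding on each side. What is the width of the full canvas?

13 columns + 12 column gaps: 13c + 12·28 = 1389.
13c = 1389 − 336 = 1053, so c = 81 px.
Total width: 2·24 + 19·81 + 18·28 = 2091 px.

2091 px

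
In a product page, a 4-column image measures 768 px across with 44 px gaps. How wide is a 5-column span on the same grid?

4 columns + 3 gaps: 4c + 3·44 = 768.
4c = 768 − 132 = 636, so c = 159 px.
5-column span = 5·159 + 4·44 = 971 px.

971 px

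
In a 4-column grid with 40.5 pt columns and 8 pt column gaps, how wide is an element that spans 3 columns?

3-column span = 3·40.5 + 2·8 = 137.5 pt.

137.5 pt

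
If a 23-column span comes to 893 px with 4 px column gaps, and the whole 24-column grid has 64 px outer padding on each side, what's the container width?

1060 px

23c + 22·4 = 893 → 23c = 805 → c = 35 px.
Adding margins, columns and gutters: 128 + 840 + 92 = 1060 px.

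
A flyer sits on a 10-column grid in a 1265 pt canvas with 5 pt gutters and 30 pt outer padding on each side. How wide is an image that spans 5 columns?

Take off 60 pt of margins, leaving 1205 pt.
10c + 9·5 = 1205 → 10c = 1160 → c = 116 pt.
5-column span = 5·116 + 4·5 = 600 pt.

600 pt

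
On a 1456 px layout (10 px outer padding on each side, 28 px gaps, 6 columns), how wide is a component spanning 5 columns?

1192 px

Content width = 1456 − 2·10 = 1436 px.
1436 − 5·28 = 1296; ÷6 gives c = 216 px.
Span of 5: 5·216 + 4·28 = 1080 + 112 = 1192 px.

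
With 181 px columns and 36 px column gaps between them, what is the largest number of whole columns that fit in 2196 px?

10 columns: 10·181 + 9·36 = 2134 px ≤ 2196.
11 columns: 2351 px > 2196. So 10.

10 columns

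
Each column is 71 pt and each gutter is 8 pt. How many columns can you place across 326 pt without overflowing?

k columns need k·71 + (k−1)·8 = k·79 − 8.
k·79 − 8 ≤ 326 → k ≤ 334 / 79 ≈ 4.23, so k = 4.

4 columns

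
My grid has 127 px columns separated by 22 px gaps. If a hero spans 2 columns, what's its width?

276 px

Span of 2: 2·127 + 1·22 = 254 + 22 = 276 px.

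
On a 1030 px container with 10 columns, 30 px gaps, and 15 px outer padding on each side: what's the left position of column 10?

942 px

Take off 30 px of margins, leaving 1000 px.
1000 − 9·30 = 730; ÷10 gives c = 73 px.
Before column 10: the margin + 9 columns + 9 gaps.
Offset = 15 + 9·(73 + 30) = 15 + 927 = 942 px.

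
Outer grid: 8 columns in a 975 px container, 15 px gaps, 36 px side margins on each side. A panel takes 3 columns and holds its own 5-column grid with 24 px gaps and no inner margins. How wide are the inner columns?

46.65 px

Inside the margins: 975 − 72 = 903 px.
Subtracting 7 gaps of 15 leaves 798 for 8 columns, so c = 99.75 px.
3-column span = 3·99.75 + 2·15 = 329.25 px.
Subtracting 4 gaps of 24 leaves 233.25 for 5 columns, so d = 46.65 px.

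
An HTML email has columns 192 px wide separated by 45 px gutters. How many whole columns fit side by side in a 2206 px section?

9 columns

k columns need k·192 + (k−1)·45 = k·237 − 45.
k·237 − 45 ≤ 2206 → k ≤ 2251 / 237 ≈ 9.50, so k = 9.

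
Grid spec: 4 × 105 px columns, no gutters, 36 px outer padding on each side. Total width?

Container = 2·36 + 4·105 = 72 + 420 = 492 px.

492 px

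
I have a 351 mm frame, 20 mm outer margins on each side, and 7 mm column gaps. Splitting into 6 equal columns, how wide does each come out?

46 mm

Take off 40 mm of margins, leaving 311 mm.
6c + 5·7 = 311 → 6c = 276 → c = 46 mm.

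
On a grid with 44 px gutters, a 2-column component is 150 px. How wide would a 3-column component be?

2c + 1·44 = 150 → 2c = 106 → c = 53 px.
3 columns plus 2 gutters: 159 + 88 = 247 px.

247 px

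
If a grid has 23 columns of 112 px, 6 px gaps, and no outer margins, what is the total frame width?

Summing: 2576 + 132 = 2708 px.

2708 px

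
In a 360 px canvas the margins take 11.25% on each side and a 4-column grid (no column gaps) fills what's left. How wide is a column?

360 × (1 − 2·11.25%) = 360 × 77.5% = 279 px for the columns.
4c = 279 → c = 69.75 px.

69.75 px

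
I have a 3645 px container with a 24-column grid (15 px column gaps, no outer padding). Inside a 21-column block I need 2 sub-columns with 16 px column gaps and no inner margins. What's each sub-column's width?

Subtracting 23 column gaps of 15 leaves 3300 for 24 columns, so c = 137.5 px.
21 columns plus 20 column gaps: 2887.5 + 300 = 3187.5 px.
3187.5 − 1·16 = 3171.5; ÷2 gives d = 1585.75 px.

1585.75 px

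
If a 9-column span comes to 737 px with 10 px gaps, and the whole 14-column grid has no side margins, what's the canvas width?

1152 px

Subtracting 8 gaps of 10 leaves 657 for 9 columns, so c = 73 px.
Summing: 1022 + 130 = 1152 px.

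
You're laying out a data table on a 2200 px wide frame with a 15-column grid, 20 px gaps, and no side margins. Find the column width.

128 px

Subtracting 14 gaps of 20 leaves 1920 for 15 columns, so c = 128 px.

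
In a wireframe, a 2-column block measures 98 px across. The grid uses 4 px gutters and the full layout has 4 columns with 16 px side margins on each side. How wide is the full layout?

2 columns + 1 gutter: 2c + 1·4 = 98.
2c = 98 − 4 = 94, so c = 47 px.
Adding margins, columns and gutters: 32 + 188 + 12 = 232 px.

232 px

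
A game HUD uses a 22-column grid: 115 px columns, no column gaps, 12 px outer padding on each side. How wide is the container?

2554 px

Summing: 24 + 2530 = 2554 px.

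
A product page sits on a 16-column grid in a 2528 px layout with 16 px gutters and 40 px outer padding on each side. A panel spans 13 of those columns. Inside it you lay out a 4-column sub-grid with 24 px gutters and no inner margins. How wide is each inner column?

478.5 px

Outer content = 2528 − 2·40 = 2448 px.
16c + 15·16 = 2448 → 16c = 2208 → c = 138 px.
Span of 13: 13·138 + 12·16 = 1794 + 192 = 1986 px.
Subtracting 3 gutters of 24 leaves 1914 for 4 columns, so d = 478.5 px.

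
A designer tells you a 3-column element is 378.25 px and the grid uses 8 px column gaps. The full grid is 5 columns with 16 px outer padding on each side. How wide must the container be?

667.75 px

3c + 2·8 = 378.25 → 3c = 362.25 → c = 120.75 px.
Container = 2·16 + 5·120.75 + 4·8 = 32 + 603.75 + 32 = 667.75 px.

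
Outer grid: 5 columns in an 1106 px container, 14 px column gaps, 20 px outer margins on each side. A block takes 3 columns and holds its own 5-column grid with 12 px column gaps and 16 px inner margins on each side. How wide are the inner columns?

Inside the margins: 1106 − 40 = 1066 px.
5 columns + 4 column gaps: 5c + 4·14 = 1066.
5c = 1066 − 56 = 1010, so c = 202 px.
3-column span = 3·202 + 2·14 = 634 px.
Inner content = 634 − 2·16 = 602 px.
5d + 4·12 = 602 → 5d = 554 → d = 110.8 px.

110.8 px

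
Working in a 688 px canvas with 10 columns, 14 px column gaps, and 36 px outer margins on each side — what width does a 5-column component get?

Take off 72 px of margins, leaving 616 px.
616 − 9·14 = 490; ÷10 gives c = 49 px.
Span of 5: 5·49 + 4·14 = 245 + 56 = 301 px.

301 px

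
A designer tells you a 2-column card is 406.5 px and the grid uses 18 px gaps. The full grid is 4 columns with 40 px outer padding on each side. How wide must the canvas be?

2 columns + 1 gap: 2c + 1·18 = 406.5.
2c = 406.5 − 18 = 388.5, so c = 194.25 px.
Total width: 2·40 + 4·194.25 + 3·18 = 911 px.

911 px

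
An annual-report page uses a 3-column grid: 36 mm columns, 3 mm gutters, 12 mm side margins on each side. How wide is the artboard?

Total width: 2·12 + 3·36 + 2·3 = 138 mm.

138 mm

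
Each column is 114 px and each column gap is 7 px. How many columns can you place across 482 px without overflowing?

Each extra column adds 114 + 7 = 121 px.
(482 + 7) / 121 = 4.04, so 4 columns fit.

4 columns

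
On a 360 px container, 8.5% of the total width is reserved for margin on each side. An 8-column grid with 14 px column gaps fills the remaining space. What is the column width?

25.1 px

Each margin = 8.5% of 360 = 30.6 px; content = 360 − 2·30.6 = 298.8 px.
Subtracting 7 column gaps of 14 leaves 200.8 for 8 columns, so c = 25.1 px.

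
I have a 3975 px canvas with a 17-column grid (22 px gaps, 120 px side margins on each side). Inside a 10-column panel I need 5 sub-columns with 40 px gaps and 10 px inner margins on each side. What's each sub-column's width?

401.6 px

Outer content = 3975 − 2·120 = 3735 px.
Subtracting 16 gaps of 22 leaves 3383 for 17 columns, so c = 199 px.
10 columns plus 9 gaps: 1990 + 198 = 2188 px.
Inner content = 2188 − 2·10 = 2168 px.
5d + 4·40 = 2168 → 5d = 2008 → d = 401.6 px.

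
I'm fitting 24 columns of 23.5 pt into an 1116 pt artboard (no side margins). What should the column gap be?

Columns use 564 pt, leaving 552 pt across 23 column gaps = 24 pt each.

24 pt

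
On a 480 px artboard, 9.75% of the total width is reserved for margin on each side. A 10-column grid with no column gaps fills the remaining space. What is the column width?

38.64 px

Each margin = 9.75% of 480 = 46.8 px; content = 480 − 2·46.8 = 386.4 px.
With no column gaps, each column is 386.4/10 = 38.64 px.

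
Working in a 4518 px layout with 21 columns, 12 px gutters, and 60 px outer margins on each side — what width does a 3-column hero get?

618 px

Subtract both margins: 4518 − 2·60 = 4398 px.
Subtracting 20 gutters of 12 leaves 4158 for 21 columns, so c = 198 px.
Span of 3: 3·198 + 2·12 = 594 + 24 = 618 px.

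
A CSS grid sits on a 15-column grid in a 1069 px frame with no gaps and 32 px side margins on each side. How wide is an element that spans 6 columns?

402 px

Inside the margins: 1069 − 64 = 1005 px.
With no gaps, each column is 1005/15 = 67 px.
6-column span = 6·67 = 402 px.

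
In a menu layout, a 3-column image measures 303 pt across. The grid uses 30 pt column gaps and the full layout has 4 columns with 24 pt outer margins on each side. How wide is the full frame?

303 − 2·30 = 243; ÷3 gives c = 81 pt.
Adding margins, columns and gutters: 48 + 324 + 90 = 462 pt.

462 pt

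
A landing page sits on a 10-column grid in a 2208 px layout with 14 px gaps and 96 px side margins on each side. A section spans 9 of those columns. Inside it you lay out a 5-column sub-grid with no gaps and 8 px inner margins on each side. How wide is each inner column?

Inside the margins: 2208 − 192 = 2016 px.
2016 − 9·14 = 1890; ÷10 gives c = 189 px.
9 columns plus 8 gaps: 1701 + 112 = 1813 px.
Inner content = 1813 − 2·8 = 1797 px.
5d = 1797 → d = 359.4 px.

359.4 px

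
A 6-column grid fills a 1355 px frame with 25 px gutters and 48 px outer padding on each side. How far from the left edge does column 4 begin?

Subtract both margins: 1355 − 2·48 = 1259 px.
Subtracting 5 gutters of 25 leaves 1134 for 6 columns, so c = 189 px.
Column 4 starts at margin + 3·(column + gutter) = 48 + 3·214 = 690 px.

690 px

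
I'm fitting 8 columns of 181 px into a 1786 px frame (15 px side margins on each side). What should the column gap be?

44 px

Take off 30 px of margins, leaving 1756 px.
8 columns take 8·181 = 1448 px; remaining 308 splits into 7 column gaps.
g = 308 / 7 = 44 px.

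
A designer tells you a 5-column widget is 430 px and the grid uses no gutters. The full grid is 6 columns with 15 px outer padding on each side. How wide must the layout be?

430 / 5 = 86 px per column.
Layout = 2·15 + 6·86 = 30 + 516 = 546 px.

546 px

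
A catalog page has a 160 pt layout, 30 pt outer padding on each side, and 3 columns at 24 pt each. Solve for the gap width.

Content width = 160 − 2·30 = 100 pt.
3 columns take 3·24 = 72 pt; remaining 28 splits into 2 gaps.
g = 28 / 2 = 14 pt.

14 pt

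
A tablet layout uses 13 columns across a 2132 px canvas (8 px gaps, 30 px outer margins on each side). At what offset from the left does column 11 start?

Inside the margins: 2132 − 60 = 2072 px.
2072 − 12·8 = 1976; ÷13 gives c = 152 px.
Column 11 starts at margin + 10·(column + gutter) = 30 + 10·160 = 1630 px.

1630 px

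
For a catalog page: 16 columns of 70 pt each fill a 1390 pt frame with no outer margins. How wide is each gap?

Columns use 1120 pt, leaving 270 pt across 15 gaps = 18 pt each.

18 pt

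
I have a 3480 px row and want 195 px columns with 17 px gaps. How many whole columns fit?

16 columns

k columns need k·195 + (k−1)·17 = k·212 − 17.
k·212 − 17 ≤ 3480 → k ≤ 3497 / 212 ≈ 16.50, so k = 16.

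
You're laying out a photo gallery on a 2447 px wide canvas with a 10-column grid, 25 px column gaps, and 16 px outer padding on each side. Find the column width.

219 px

Take off 32 px of margins, leaving 2415 px.
2415 − 9·25 = 2190; ÷10 gives c = 219 px.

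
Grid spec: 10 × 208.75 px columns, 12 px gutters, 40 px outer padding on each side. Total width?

2275.5 px

Total width: 2·40 + 10·208.75 + 9·12 = 2275.5 px.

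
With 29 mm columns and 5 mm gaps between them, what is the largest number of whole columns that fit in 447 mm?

13 columns

k columns need k·29 + (k−1)·5 = k·34 − 5.
k·34 − 5 ≤ 447 → k ≤ 452 / 34 ≈ 13.29, so k = 13.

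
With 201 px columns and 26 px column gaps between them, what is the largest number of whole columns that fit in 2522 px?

11 columns

Each extra column adds 201 + 26 = 227 px.
(2522 + 26) / 227 = 11.22, so 11 columns fit.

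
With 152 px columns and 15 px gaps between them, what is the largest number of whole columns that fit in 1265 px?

7 columns: 7·152 + 6·15 = 1154 px ≤ 1265.
8 columns: 1321 px > 1265. So 7.

7 columns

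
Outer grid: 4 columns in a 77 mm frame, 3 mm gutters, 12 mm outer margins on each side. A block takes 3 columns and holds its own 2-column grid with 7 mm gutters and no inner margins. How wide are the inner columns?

16 mm

Take off 24 mm of margins, leaving 53 mm.
4 columns + 3 gutters: 4c + 3·3 = 53.
4c = 53 − 9 = 44, so c = 11 mm.
3-column span = 3·11 + 2·3 = 39 mm.
Subtracting 1 gutter of 7 leaves 32 for 2 columns, so d = 16 mm.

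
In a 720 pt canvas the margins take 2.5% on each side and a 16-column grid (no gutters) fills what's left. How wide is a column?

720 × (1 − 2·2.5%) = 720 × 95% = 684 pt for the columns.
16c = 684 → c = 42.75 pt.

42.75 pt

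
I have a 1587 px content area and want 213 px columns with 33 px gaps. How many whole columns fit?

6 columns

6 columns: 6·213 + 5·33 = 1443 px ≤ 1587.
7 columns: 1689 px > 1587. So 6.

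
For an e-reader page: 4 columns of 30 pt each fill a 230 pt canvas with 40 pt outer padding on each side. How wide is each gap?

Subtract both margins: 230 − 2·40 = 150 pt.
4·30 + 3g = 150 → 3g = 30 → g = 10 pt.

10 pt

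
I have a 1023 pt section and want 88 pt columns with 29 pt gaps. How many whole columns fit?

8 columns: 8·88 + 7·29 = 907 pt ≤ 1023.
9 columns: 1024 pt > 1023. So 8.

8 columns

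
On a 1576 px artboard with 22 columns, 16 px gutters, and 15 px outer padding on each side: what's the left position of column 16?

Take off 30 px of margins, leaving 1546 px.
Subtracting 21 gutters of 16 leaves 1210 for 22 columns, so c = 55 px.
Before column 16: the margin + 15 columns + 15 gutters.
Offset = 15 + 15·(55 + 16) = 15 + 1065 = 1080 px.

1080 px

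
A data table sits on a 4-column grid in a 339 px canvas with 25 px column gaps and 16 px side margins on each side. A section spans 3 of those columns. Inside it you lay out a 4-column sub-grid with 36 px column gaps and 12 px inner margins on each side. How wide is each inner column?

23 px

Subtract both margins: 339 − 2·16 = 307 px.
4 columns + 3 column gaps: 4c + 3·25 = 307.
4c = 307 − 75 = 232, so c = 58 px.
3 columns plus 2 column gaps: 174 + 50 = 224 px.
Inner content = 224 − 2·12 = 200 px.
200 − 3·36 = 92; ÷4 gives d = 23 px.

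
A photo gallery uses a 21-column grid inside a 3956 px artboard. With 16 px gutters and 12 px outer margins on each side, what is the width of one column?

Take off 24 px of margins, leaving 3932 px.
Subtracting 20 gutters of 16 leaves 3612 for 21 columns, so c = 172 px.

172 px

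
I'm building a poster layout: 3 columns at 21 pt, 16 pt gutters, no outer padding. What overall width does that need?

Summing: 63 + 32 = 95 pt.

95 pt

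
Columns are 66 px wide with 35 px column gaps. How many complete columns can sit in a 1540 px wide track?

15 columns: 15·66 + 14·35 = 1480 px ≤ 1540.
16 columns: 1581 px > 1540. So 15.

15 columns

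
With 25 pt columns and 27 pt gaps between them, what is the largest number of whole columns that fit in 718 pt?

14 columns

k columns need k·25 + (k−1)·27 = k·52 − 27.
k·52 − 27 ≤ 718 → k ≤ 745 / 52 ≈ 14.33, so k = 14.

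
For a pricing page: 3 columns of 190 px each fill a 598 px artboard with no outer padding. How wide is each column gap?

14 px

3·190 + 2g = 598 → 2g = 28 → g = 14 px.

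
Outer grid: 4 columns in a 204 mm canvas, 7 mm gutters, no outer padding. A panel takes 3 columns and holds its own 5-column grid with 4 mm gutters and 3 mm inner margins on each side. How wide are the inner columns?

4 columns + 3 gutters: 4c + 3·7 = 204.
4c = 204 − 21 = 183, so c = 45.75 mm.
3 columns plus 2 gutters: 137.25 + 14 = 151.25 mm.
Inner content = 151.25 − 2·3 = 145.25 mm.
5d + 4·4 = 145.25 → 5d = 129.25 → d = 25.85 mm.

25.85 mm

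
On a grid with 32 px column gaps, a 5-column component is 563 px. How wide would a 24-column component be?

Subtracting 4 column gaps of 32 leaves 435 for 5 columns, so c = 87 px.
24 columns plus 23 column gaps: 2088 + 736 = 2824 px.

2824 px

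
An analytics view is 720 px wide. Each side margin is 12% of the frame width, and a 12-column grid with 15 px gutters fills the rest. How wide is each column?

31.85 px

Each margin = 12% of 720 = 86.4 px; content = 720 − 2·86.4 = 547.2 px.
547.2 − 11·15 = 382.2; ÷12 gives c = 31.85 px.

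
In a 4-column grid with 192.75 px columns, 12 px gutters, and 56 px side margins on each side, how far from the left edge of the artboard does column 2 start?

Before column 2: the margin + 1 column + 1 gutter.
Offset = 56 + 1·(192.75 + 12) = 56 + 204.75 = 260.75 px.

260.75 px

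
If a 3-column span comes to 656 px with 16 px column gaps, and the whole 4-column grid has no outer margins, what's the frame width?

3 columns + 2 column gaps: 3c + 2·16 = 656.
3c = 656 − 32 = 624, so c = 208 px.
Frame = 4·208 + 3·16 = 832 + 48 = 880 px.

880 px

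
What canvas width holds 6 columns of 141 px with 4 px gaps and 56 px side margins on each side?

Total width: 2·56 + 6·141 + 5·4 = 978 px.

978 px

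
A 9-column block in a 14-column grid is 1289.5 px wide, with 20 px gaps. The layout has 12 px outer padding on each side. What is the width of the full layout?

2041 px

9c + 8·20 = 1289.5 → 9c = 1129.5 → c = 125.5 px.
Adding margins, columns and gutters: 24 + 1757 + 260 = 2041 px.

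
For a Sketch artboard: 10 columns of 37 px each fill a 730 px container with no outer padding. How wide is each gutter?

Columns use 370 px, leaving 360 px across 9 gutters = 40 px each.

40 px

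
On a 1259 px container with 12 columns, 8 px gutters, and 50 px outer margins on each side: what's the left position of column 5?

Take off 100 px of margins, leaving 1159 px.
12c + 11·8 = 1159 → 12c = 1071 → c = 89.25 px.
Each column+gutter stride is 97.25 px; 4 of them past the 50 px margin is 50 + 389 = 439 px.

439 px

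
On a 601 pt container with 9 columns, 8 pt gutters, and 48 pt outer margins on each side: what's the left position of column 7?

Take off 96 pt of margins, leaving 505 pt.
9 columns + 8 gutters: 9c + 8·8 = 505.
9c = 505 − 64 = 441, so c = 49 pt.
Column 7 starts at margin + 6·(column + gutter) = 48 + 6·57 = 390 pt.

390 pt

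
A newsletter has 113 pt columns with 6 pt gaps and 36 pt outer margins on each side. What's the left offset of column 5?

512 pt

Column 5 starts at margin + 4·(column + gutter) = 36 + 4·119 = 512 pt.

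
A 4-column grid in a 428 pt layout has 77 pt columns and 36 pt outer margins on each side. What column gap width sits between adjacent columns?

16 pt

Inside the margins: 428 − 72 = 356 pt.
Columns use 308 pt, leaving 48 pt across 3 column gaps = 16 pt each.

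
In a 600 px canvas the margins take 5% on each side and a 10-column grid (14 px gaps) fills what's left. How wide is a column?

41.4 px

Margins: 5% × 600 = 30 px each, so content = 600 − 60 = 540 px.
10c + 9·14 = 540 → 10c = 414 → c = 41.4 px.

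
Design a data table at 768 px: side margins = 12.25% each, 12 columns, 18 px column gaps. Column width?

Margins: 12.25% × 768 = 94.08 px each, so content = 768 − 188.16 = 579.84 px.
Subtracting 11 column gaps of 18 leaves 381.84 for 12 columns, so c = 31.82 px.

31.82 px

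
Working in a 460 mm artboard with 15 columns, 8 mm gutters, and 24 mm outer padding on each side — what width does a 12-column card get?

Take off 48 mm of margins, leaving 412 mm.
412 − 14·8 = 300; ÷15 gives c = 20 mm.
12 columns plus 11 gutters: 240 + 88 = 328 mm.

328 mm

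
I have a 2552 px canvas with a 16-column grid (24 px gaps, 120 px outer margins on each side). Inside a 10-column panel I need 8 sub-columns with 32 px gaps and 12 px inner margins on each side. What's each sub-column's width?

148.5 px

Outer content = 2552 − 2·120 = 2312 px.
16 columns + 15 gaps: 16c + 15·24 = 2312.
16c = 2312 − 360 = 1952, so c = 122 px.
Span of 10: 10·122 + 9·24 = 1220 + 216 = 1436 px.
Inner content = 1436 − 2·12 = 1412 px.
8d + 7·32 = 1412 → 8d = 1188 → d = 148.5 px.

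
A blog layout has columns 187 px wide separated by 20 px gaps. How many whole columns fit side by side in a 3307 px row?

16 columns

Each extra column adds 187 + 20 = 207 px.
(3307 + 20) / 207 = 16.07, so 16 columns fit.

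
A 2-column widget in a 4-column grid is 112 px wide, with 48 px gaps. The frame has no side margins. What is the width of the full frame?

2c + 1·48 = 112 → 2c = 64 → c = 32 px.
Total width: 4·32 + 3·48 = 272 px.

272 px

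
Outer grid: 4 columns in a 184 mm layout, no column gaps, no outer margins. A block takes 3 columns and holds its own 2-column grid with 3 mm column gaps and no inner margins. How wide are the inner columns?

184 / 4 = 46 mm per column.
With no column gaps, 3 columns span 3·46 = 138 mm.
2 columns + 1 column gap: 2d + 1·3 = 138.
2d = 138 − 3 = 135, so d = 67.5 mm.

67.5 mm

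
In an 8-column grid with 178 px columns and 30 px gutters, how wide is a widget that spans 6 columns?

6-column span = 6·178 + 5·30 = 1218 px.

1218 px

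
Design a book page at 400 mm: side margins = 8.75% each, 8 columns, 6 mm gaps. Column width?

Each margin = 8.75% of 400 = 35 mm; content = 400 − 2·35 = 330 mm.
8 columns + 7 gaps: 8c + 7·6 = 330.
8c = 330 − 42 = 288, so c = 36 mm.

36 mm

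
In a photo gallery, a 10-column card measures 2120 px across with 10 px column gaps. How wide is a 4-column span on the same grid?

842 px

2120 − 9·10 = 2030; ÷10 gives c = 203 px.
4-column span = 4·203 + 3·10 = 842 px.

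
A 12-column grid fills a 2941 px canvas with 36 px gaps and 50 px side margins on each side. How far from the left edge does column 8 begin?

1728.25 px

Take off 100 px of margins, leaving 2841 px.
12c + 11·36 = 2841 → 12c = 2445 → c = 203.75 px.
Before column 8: the margin + 7 columns + 7 gaps.
Offset = 50 + 7·(203.75 + 36) = 50 + 1678.25 = 1728.25 px.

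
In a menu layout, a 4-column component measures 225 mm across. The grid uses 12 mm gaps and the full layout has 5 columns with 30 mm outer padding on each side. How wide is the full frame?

225 − 3·12 = 189; ÷4 gives c = 47.25 mm.
Adding margins, columns and gutters: 60 + 236.25 + 48 = 344.25 mm.

344.25 mm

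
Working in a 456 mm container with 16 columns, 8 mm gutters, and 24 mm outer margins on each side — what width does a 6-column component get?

148 mm

Take off 48 mm of margins, leaving 408 mm.
408 − 15·8 = 288; ÷16 gives c = 18 mm.
6-column span = 6·18 + 5·8 = 148 mm.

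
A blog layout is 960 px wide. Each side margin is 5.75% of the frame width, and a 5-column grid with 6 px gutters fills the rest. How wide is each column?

Each margin = 5.75% of 960 = 55.2 px; content = 960 − 2·55.2 = 849.6 px.
5c + 4·6 = 849.6 → 5c = 825.6 → c = 165.12 px.

165.12 px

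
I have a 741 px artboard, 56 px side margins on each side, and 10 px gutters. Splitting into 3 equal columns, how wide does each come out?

Take off 112 px of margins, leaving 629 px.
Subtracting 2 gutters of 10 leaves 609 for 3 columns, so c = 203 px.

203 px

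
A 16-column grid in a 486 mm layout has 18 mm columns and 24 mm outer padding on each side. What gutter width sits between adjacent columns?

Inside the margins: 486 − 48 = 438 mm.
Columns use 288 mm, leaving 150 mm across 15 gutters = 10 mm each.

10 mm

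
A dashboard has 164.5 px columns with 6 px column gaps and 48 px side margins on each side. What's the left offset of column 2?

Each column+gutter stride is 170.5 px; 1 of them past the 48 px margin is 48 + 170.5 = 218.5 px.

218.5 px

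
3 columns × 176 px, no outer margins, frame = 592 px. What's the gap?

32 px

3 columns take 3·176 = 528 px; remaining 64 splits into 2 gaps.
g = 64 / 2 = 32 px.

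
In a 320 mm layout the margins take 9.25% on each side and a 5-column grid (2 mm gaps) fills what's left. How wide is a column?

50.56 mm

Each margin = 9.25% of 320 = 29.6 mm; content = 320 − 2·29.6 = 260.8 mm.
Subtracting 4 gaps of 2 leaves 252.8 for 5 columns, so c = 50.56 mm.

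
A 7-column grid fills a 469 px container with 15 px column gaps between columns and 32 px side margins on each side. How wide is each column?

Subtract both margins: 469 − 2·32 = 405 px.
7 columns + 6 column gaps: 7c + 6·15 = 405.
7c = 405 − 90 = 315, so c = 45 px.

45 px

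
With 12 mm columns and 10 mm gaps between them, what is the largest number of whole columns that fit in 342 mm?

Each extra column adds 12 + 10 = 22 mm.
(342 + 10) / 22 = 16.00, so 16 columns fit.

16 columns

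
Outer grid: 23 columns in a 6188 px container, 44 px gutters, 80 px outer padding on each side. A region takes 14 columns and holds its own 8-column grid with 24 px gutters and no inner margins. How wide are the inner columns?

Subtract both margins: 6188 − 2·80 = 6028 px.
Subtracting 22 gutters of 44 leaves 5060 for 23 columns, so c = 220 px.
14 columns plus 13 gutters: 3080 + 572 = 3652 px.
8 columns + 7 gutters: 8d + 7·24 = 3652.
8d = 3652 − 168 = 3484, so d = 435.5 px.

435.5 px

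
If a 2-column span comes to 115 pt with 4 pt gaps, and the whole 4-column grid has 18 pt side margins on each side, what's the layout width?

270 pt

2c + 1·4 = 115 → 2c = 111 → c = 55.5 pt.
Adding margins, columns and gutters: 36 + 222 + 12 = 270 pt.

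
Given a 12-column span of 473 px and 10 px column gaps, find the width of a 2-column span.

12c + 11·10 = 473 → 12c = 363 → c = 30.25 px.
2-column span = 2·30.25 + 1·10 = 70.5 px.

70.5 px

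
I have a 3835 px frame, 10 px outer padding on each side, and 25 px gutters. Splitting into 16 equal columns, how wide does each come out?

215 px

Inside the margins: 3835 − 20 = 3815 px.
Subtracting 15 gutters of 25 leaves 3440 for 16 columns, so c = 215 px.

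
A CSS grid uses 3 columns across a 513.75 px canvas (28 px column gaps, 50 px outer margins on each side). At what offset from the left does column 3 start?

Inside the margins: 513.75 − 100 = 413.75 px.
413.75 − 2·28 = 357.75; ÷3 gives c = 119.25 px.
Each column+gutter stride is 147.25 px; 2 of them past the 50 px margin is 50 + 294.5 = 344.5 px.

344.5 px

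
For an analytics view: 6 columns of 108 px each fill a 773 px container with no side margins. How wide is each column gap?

6 columns take 6·108 = 648 px; remaining 125 splits into 5 column gaps.
g = 125 / 5 = 25 px.

25 px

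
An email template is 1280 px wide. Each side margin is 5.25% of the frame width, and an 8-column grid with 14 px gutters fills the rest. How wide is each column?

130.95 px

Each margin = 5.25% of 1280 = 67.2 px; content = 1280 − 2·67.2 = 1145.6 px.
8c + 7·14 = 1145.6 → 8c = 1047.6 → c = 130.95 px.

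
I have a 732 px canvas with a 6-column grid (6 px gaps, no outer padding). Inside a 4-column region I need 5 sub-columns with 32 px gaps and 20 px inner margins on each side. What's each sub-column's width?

Subtracting 5 gaps of 6 leaves 702 for 6 columns, so c = 117 px.
4 columns plus 3 gaps: 468 + 18 = 486 px.
Inner content = 486 − 2·20 = 446 px.
5d + 4·32 = 446 → 5d = 318 → d = 63.6 px.

63.6 px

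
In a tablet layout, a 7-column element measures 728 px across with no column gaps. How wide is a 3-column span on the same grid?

312 px

With no column gaps, each column is 728/7 = 104 px.
3-column span = 3·104 = 312 px.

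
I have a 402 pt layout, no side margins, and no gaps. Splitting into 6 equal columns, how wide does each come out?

67 pt

With no gaps, each column is 402/6 = 67 pt.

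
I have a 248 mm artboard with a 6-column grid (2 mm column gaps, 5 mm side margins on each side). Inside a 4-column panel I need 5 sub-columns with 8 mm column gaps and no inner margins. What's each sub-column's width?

25.2 mm

Inside the margins: 248 − 10 = 238 mm.
6 columns + 5 column gaps: 6c + 5·2 = 238.
6c = 238 − 10 = 228, so c = 38 mm.
Span of 4: 4·38 + 3·2 = 152 + 6 = 158 mm.
158 − 4·8 = 126; ÷5 gives d = 25.2 mm.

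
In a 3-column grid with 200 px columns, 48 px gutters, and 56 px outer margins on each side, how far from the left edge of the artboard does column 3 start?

Each column+gutter stride is 248 px; 2 of them past the 56 px margin is 56 + 496 = 552 px.

552 px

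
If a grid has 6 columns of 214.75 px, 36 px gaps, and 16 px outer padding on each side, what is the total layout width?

Total width: 2·16 + 6·214.75 + 5·36 = 1500.5 px.

1500.5 px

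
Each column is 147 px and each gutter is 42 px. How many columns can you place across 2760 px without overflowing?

14 columns

14 columns: 14·147 + 13·42 = 2604 px ≤ 2760.
15 columns: 2793 px > 2760. So 14.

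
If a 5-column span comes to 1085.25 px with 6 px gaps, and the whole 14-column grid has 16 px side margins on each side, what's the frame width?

1085.25 − 4·6 = 1061.25; ÷5 gives c = 212.25 px.
Adding margins, columns and gutters: 32 + 2971.5 + 78 = 3081.5 px.

3081.5 px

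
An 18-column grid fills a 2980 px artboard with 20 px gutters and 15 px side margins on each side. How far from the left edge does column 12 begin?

Subtract both margins: 2980 − 2·15 = 2950 px.
Subtracting 17 gutters of 20 leaves 2610 for 18 columns, so c = 145 px.
Before column 12: the margin + 11 columns + 11 gutters.
Offset = 15 + 11·(145 + 20) = 15 + 1815 = 1830 px.

1830 px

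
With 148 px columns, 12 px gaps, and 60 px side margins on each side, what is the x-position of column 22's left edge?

Each column+gutter stride is 160 px; 21 of them past the 60 px margin is 60 + 3360 = 3420 px.

3420 px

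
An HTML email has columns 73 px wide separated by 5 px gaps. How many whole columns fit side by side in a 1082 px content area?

13 columns

13 columns: 13·73 + 12·5 = 1009 px ≤ 1082.
14 columns: 1087 px > 1082. So 13.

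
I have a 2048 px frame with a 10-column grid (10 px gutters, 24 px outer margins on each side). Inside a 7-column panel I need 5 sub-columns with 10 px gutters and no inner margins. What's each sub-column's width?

Take off 48 px of margins, leaving 2000 px.
2000 − 9·10 = 1910; ÷10 gives c = 191 px.
7 columns plus 6 gutters: 1337 + 60 = 1397 px.
5d + 4·10 = 1397 → 5d = 1357 → d = 271.4 px.

271.4 px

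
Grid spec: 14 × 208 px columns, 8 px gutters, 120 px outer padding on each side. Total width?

Container = 2·120 + 14·208 + 13·8 = 240 + 2912 + 104 = 3256 px.

3256 px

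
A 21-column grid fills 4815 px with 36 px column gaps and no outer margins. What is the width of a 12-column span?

2736 px

21c + 20·36 = 4815 → 21c = 4095 → c = 195 px.
Span of 12: 12·195 + 11·36 = 2340 + 396 = 2736 px.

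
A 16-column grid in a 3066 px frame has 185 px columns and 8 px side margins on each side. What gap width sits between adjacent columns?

Subtract both margins: 3066 − 2·8 = 3050 px.
16 columns take 16·185 = 2960 px; remaining 90 splits into 15 gaps.
g = 90 / 15 = 6 px.

6 px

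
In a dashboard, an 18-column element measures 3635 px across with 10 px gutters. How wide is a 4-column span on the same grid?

18 columns + 17 gutters: 18c + 17·10 = 3635.
18c = 3635 − 170 = 3465, so c = 192.5 px.
4-column span = 4·192.5 + 3·10 = 800 px.

800 px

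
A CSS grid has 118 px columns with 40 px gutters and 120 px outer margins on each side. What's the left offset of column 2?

Column 2 starts at margin + 1·(column + gutter) = 120 + 1·158 = 278 px.

278 px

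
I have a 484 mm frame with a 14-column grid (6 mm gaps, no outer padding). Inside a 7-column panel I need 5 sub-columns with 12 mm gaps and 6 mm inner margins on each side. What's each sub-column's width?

Subtracting 13 gaps of 6 leaves 406 for 14 columns, so c = 29 mm.
7 columns plus 6 gaps: 203 + 36 = 239 mm.
Inner content = 239 − 2·6 = 227 mm.
Subtracting 4 gaps of 12 leaves 179 for 5 columns, so d = 35.8 mm.

35.8 mm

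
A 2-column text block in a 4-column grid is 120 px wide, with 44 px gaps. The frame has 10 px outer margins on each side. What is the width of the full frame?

Subtracting 1 gap of 44 leaves 76 for 2 columns, so c = 38 px.
Frame = 2·10 + 4·38 + 3·44 = 20 + 152 + 132 = 304 px.

304 px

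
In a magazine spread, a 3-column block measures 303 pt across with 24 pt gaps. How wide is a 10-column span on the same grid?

1066 pt

Subtracting 2 gaps of 24 leaves 255 for 3 columns, so c = 85 pt.
Span of 10: 10·85 + 9·24 = 850 + 216 = 1066 pt.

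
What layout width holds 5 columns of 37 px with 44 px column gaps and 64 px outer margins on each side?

489 px

Total width: 2·64 + 5·37 + 4·44 = 489 px.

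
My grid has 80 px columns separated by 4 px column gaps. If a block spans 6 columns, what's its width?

500 px

6-column span = 6·80 + 5·4 = 500 px.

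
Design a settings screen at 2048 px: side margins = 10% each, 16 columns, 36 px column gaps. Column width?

2048 × (1 − 2·10%) = 2048 × 80% = 1638.4 px for the columns.
16 columns + 15 column gaps: 16c + 15·36 = 1638.4.
16c = 1638.4 − 540 = 1098.4, so c = 68.65 px.

68.65 px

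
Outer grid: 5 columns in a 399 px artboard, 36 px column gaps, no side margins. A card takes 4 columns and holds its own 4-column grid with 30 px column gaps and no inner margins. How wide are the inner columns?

55.5 px

399 − 4·36 = 255; ÷5 gives c = 51 px.
4-column span = 4·51 + 3·36 = 312 px.
4d + 3·30 = 312 → 4d = 222 → d = 55.5 px.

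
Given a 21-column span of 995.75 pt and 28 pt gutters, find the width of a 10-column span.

459.5 pt

995.75 − 20·28 = 435.75; ÷21 gives c = 20.75 pt.
10-column span = 10·20.75 + 9·28 = 459.5 pt.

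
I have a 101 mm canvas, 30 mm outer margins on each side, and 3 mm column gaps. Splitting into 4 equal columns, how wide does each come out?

8 mm

Inside the margins: 101 − 60 = 41 mm.
41 − 3·3 = 32; ÷4 gives c = 8 mm.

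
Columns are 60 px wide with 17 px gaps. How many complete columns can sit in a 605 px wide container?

k columns need k·60 + (k−1)·17 = k·77 − 17.
k·77 − 17 ≤ 605 → k ≤ 622 / 77 ≈ 8.08, so k = 8.

8 columns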